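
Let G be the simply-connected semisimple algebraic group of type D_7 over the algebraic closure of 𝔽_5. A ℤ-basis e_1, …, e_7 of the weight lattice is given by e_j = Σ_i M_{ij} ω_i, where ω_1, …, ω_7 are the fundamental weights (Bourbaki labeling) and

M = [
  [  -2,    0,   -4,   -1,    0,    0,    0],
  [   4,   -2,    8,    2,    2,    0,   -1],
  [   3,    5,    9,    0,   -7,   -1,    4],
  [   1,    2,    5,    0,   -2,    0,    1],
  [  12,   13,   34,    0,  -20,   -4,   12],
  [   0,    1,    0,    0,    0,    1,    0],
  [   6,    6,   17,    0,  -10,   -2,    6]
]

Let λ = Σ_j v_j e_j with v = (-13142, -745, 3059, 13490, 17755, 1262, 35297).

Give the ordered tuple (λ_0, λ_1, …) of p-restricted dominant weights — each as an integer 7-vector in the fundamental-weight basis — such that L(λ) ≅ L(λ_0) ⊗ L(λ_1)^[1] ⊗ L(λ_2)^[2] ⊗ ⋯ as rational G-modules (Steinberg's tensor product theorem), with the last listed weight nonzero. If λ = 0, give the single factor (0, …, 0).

ω-coordinates c = M·v, v = (-13142, -745, 3059, 13490, 17755, 1262, 35297):
  c_1 = (-2)·(-13142) + (0)·(-745) + (-4)·(3059) + (-1)·(13490) + (0)·(17755) + (0)·(1262) + (0)·(35297) = 558
  c_2 = (4)·(-13142) + (-2)·(-745) + (8)·(3059) + (2)·(13490) + (2)·(17755) + (0)·(1262) + (-1)·(35297) = 587
  c_3 = (3)·(-13142) + (5)·(-745) + (9)·(3059) + (0)·(13490) + (-7)·(17755) + (-1)·(1262) + (4)·(35297) = 21
  c_4 = (1)·(-13142) + (2)·(-745) + (5)·(3059) + (0)·(13490) + (-2)·(17755) + (0)·(1262) + (1)·(35297) = 450
  c_5 = (12)·(-13142) + (13)·(-745) + (34)·(3059) + (0)·(13490) + (-20)·(17755) + (-4)·(1262) + (12)·(35297) = 33
  c_6 = (0)·(-13142) + (1)·(-745) + (0)·(3059) + (0)·(13490) + (0)·(17755) + (1)·(1262) + (0)·(35297) = 517
  c_7 = (6)·(-13142) + (6)·(-745) + (17)·(3059) + (0)·(13490) + (-10)·(17755) + (-2)·(1262) + (6)·(35297) = 389
Writing each c_i in base p = 5:
  c_1 = 558 = 3·5^0 + 1·5^1 + 2·5^2 + 4·5^3
  c_2 = 587 = 2·5^0 + 2·5^1 + 3·5^2 + 4·5^3
  c_3 = 21 = 1·5^0 + 4·5^1
  c_4 = 450 = 0·5^0 + 0·5^1 + 3·5^2 + 3·5^3
  c_5 = 33 = 3·5^0 + 1·5^1 + 1·5^2
  c_6 = 517 = 2·5^0 + 3·5^1 + 0·5^2 + 4·5^3
  c_7 = 389 = 4·5^0 + 2·5^1 + 0·5^2 + 3·5^3
p-restricted factor λ_0 = (3, 2, 1, 0, 3, 2, 4)
p-restricted factor λ_1 = (1, 2, 4, 0, 1, 3, 2)
p-restricted factor λ_2 = (2, 3, 0, 3, 1, 0, 0)
p-restricted factor λ_3 = (4, 4, 0, 3, 0, 4, 3)

((3, 2, 1, 0, 3, 2, 4), (1, 2, 4, 0, 1, 3, 2), (2, 3, 0, 3, 1, 0, 0), (4, 4, 0, 3, 0, 4, 3))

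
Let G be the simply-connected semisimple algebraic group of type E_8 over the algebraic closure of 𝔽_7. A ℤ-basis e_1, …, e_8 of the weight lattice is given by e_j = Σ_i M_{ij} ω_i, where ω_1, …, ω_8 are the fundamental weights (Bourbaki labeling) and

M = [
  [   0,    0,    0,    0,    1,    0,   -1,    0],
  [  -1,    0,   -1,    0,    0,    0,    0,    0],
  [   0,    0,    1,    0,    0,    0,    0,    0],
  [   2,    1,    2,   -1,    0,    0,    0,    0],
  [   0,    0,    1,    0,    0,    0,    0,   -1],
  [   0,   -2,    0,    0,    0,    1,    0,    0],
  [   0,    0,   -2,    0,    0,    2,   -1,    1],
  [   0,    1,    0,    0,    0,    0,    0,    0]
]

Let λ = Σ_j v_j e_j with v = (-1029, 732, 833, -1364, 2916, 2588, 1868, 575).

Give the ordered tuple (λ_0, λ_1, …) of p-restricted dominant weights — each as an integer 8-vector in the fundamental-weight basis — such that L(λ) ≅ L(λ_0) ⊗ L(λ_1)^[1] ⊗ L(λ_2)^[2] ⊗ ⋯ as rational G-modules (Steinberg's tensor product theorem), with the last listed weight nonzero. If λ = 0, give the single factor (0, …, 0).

((5, 0, 0, 3, 6, 4, 5, 4), (2, 0, 0, 5, 1, 6, 1, 6), (0, 4, 3, 6, 5, 1, 3, 0), (3, 0, 2, 4, 0, 3, 6, 2))

Compute c_i = Σ_j M_{ij} v_j with v = (-1029, 732, 833, -1364, 2916, 2588, 1868, 575):
  c_1 = (0)·(-1029) + 0·732 + 0·833 + (0)·(-1364) + 1·2916 + 0·2588 + (-1)·(1868) + 0·575 = 1048
  c_2 = (-1)·(-1029) + 0·732 + (-1)·(833) + (0)·(-1364) + 0·2916 + 0·2588 + 0·1868 + 0·575 = 196
  c_3 = (0)·(-1029) + 0·732 + 1·833 + (0)·(-1364) + 0·2916 + 0·2588 + 0·1868 + 0·575 = 833
  c_4 = (2)·(-1029) + 1·732 + 2·833 + (-1)·(-1364) + 0·2916 + 0·2588 + 0·1868 + 0·575 = 1704
  c_5 = (0)·(-1029) + 0·732 + 1·833 + (0)·(-1364) + 0·2916 + 0·2588 + 0·1868 + (-1)·(575) = 258
  c_6 = (0)·(-1029) + (-2)·(732) + 0·833 + (0)·(-1364) + 0·2916 + 1·2588 + 0·1868 + 0·575 = 1124
  c_7 = (0)·(-1029) + 0·732 + (-2)·(833) + (0)·(-1364) + 0·2916 + 2·2588 + (-1)·(1868) + 1·575 = 2217
  c_8 = (0)·(-1029) + 1·732 + 0·833 + (0)·(-1364) + 0·2916 + 0·2588 + 0·1868 + 0·575 = 732
Base-7 expansion of each c_i:
  c_1 = 1048 = 5·7^0 + 2·7^1 + 0·7^2 + 3·7^3
  c_2 = 196 = 0·7^0 + 0·7^1 + 4·7^2
  c_3 = 833 = 0·7^0 + 0·7^1 + 3·7^2 + 2·7^3
  c_4 = 1704 = 3·7^0 + 5·7^1 + 6·7^2 + 4·7^3
  c_5 = 258 = 6·7^0 + 1·7^1 + 5·7^2
  c_6 = 1124 = 4·7^0 + 6·7^1 + 1·7^2 + 3·7^3
  c_7 = 2217 = 5·7^0 + 1·7^1 + 3·7^2 + 6·7^3
  c_8 = 732 = 4·7^0 + 6·7^1 + 0·7^2 + 2·7^3
Factor λ_0 = (5, 0, 0, 3, 6, 4, 5, 4)
Factor λ_1 = (2, 0, 0, 5, 1, 6, 1, 6)
Factor λ_2 = (0, 4, 3, 6, 5, 1, 3, 0)
Factor λ_3 = (3, 0, 2, 4, 0, 3, 6, 2)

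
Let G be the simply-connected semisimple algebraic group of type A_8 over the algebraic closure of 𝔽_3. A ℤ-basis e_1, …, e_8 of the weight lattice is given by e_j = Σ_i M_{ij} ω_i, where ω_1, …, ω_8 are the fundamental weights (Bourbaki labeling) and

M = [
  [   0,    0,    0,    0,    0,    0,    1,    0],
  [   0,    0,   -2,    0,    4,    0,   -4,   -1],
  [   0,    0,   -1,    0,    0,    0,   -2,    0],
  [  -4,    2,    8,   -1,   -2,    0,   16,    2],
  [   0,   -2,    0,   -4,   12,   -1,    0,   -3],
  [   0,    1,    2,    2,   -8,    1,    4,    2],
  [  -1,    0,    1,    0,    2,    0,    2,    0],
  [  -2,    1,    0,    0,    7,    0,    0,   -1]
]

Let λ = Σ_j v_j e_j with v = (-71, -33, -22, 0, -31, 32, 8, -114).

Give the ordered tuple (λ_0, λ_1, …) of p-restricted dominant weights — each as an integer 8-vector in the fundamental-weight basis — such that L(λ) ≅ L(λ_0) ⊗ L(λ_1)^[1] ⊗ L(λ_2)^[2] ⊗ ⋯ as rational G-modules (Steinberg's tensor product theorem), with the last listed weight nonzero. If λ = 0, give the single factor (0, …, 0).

((2, 2, 0, 1, 1, 1, 0, 0), (2, 0, 2, 1, 1, 2, 1, 2))

In the fundamental-weight basis, λ has coordinates c = M·v (v = (-71, -33, -22, 0, -31, 32, 8, -114)):
  c_1 = 0*-71 + 0*-33 + 0*-22 + 0*0 + 0*-31 + 0*32 + 1*8 + 0*-114 = 8
  c_2 = 0*-71 + 0*-33 + -2*-22 + 0*0 + 4*-31 + 0*32 + -4*8 + -1*-114 = 2
  c_3 = 0*-71 + 0*-33 + -1*-22 + 0*0 + 0*-31 + 0*32 + -2*8 + 0*-114 = 6
  c_4 = -4*-71 + 2*-33 + 8*-22 + -1*0 + -2*-31 + 0*32 + 16*8 + 2*-114 = 4
  c_5 = 0*-71 + -2*-33 + 0*-22 + -4*0 + 12*-31 + -1*32 + 0*8 + -3*-114 = 4
  c_6 = 0*-71 + 1*-33 + 2*-22 + 2*0 + -8*-31 + 1*32 + 4*8 + 2*-114 = 7
  c_7 = -1*-71 + 0*-33 + 1*-22 + 0*0 + 2*-31 + 0*32 + 2*8 + 0*-114 = 3
  c_8 = -2*-71 + 1*-33 + 0*-22 + 0*0 + 7*-31 + 0*32 + 0*8 + -1*-114 = 6
Writing each c_i in base p = 3:
  c_1 = 8 = 2·3^0 + 2·3^1
  c_2 = 2 = 2·3^0
  c_3 = 6 = 0·3^0 + 2·3^1
  c_4 = 4 = 1·3^0 + 1·3^1
  c_5 = 4 = 1·3^0 + 1·3^1
  c_6 = 7 = 1·3^0 + 2·3^1
  c_7 = 3 = 0·3^0 + 1·3^1
  c_8 = 6 = 0·3^0 + 2·3^1
λ_0 = (2, 2, 0, 1, 1, 1, 0, 0)
λ_1 = (2, 0, 2, 1, 1, 2, 1, 2)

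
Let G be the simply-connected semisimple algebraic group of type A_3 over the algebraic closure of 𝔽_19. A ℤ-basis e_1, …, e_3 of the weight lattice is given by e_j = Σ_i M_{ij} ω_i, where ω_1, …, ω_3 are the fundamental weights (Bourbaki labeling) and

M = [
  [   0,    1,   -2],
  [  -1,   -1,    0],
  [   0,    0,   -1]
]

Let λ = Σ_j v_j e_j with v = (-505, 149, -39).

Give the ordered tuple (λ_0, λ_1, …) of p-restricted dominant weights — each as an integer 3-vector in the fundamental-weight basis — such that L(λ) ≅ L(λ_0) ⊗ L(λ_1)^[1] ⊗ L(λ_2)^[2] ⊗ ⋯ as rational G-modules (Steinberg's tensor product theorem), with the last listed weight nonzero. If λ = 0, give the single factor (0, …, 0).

In the fundamental-weight basis, λ has coordinates c = M·v (v = (-505, 149, -39)):
  c_1 = (0)·(-505) + (1)·(149) + (-2)·(-39) = 227
  c_2 = (-1)·(-505) + (-1)·(149) + (0)·(-39) = 356
  c_3 = (0)·(-505) + (0)·(149) + (-1)·(-39) = 39
Expand coordinatewise in base 19:
  c_1 = 227 = 18·19^0 + 11·19^1
  c_2 = 356 = 14·19^0 + 18·19^1
  c_3 = 39 = 1·19^0 + 2·19^1
λ_0 = (18, 14, 1)
λ_1 = (11, 18, 2)

((18, 14, 1), (11, 18, 2))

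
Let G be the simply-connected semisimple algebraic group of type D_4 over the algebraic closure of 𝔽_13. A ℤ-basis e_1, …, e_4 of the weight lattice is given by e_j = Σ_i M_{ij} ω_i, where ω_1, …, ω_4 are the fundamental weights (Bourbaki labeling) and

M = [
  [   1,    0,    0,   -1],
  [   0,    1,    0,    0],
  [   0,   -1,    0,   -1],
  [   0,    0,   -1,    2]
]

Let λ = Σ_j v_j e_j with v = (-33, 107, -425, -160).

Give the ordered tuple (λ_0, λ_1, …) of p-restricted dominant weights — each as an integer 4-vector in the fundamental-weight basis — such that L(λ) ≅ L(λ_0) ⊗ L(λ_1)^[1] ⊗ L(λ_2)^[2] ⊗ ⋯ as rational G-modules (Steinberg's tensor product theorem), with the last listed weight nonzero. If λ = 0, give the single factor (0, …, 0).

ω-coordinates c = M·v, v = (-33, 107, -425, -160):
  c_1 = (1)·(-33) + (0)·(107) + (0)·(-425) + (-1)·(-160) = 127
  c_2 = (0)·(-33) + (1)·(107) + (0)·(-425) + (0)·(-160) = 107
  c_3 = (0)·(-33) + (-1)·(107) + (0)·(-425) + (-1)·(-160) = 53
  c_4 = (0)·(-33) + (0)·(107) + (-1)·(-425) + (2)·(-160) = 105
Writing each c_i in base p = 13:
  c_1 = 127 = 10·13^0 + 9·13^1
  c_2 = 107 = 3·13^0 + 8·13^1
  c_3 = 53 = 1·13^0 + 4·13^1
  c_4 = 105 = 1·13^0 + 8·13^1
p-restricted factor λ_0 = (10, 3, 1, 1)
p-restricted factor λ_1 = (9, 8, 4, 8)

((10, 3, 1, 1), (9, 8, 4, 8))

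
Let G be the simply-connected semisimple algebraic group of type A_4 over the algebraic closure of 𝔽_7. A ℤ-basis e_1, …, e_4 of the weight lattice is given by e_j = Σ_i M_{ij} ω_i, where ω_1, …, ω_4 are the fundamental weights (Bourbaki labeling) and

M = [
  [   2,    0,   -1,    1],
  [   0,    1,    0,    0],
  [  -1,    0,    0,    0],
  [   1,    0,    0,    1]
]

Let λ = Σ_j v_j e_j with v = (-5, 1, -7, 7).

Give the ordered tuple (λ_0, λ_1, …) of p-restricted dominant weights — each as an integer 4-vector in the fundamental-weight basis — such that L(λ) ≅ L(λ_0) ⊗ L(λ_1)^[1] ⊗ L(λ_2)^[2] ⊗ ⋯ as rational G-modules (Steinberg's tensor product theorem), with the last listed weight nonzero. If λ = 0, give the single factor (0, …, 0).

Change of basis e → ω: c = M·v where v = (-5, 1, -7, 7):
  c_1 = 2*-5 + 0*1 + -1*-7 + 1*7 = 4
  c_2 = 0*-5 + 1*1 + 0*-7 + 0*7 = 1
  c_3 = -1*-5 + 0*1 + 0*-7 + 0*7 = 5
  c_4 = 1*-5 + 0*1 + 0*-7 + 1*7 = 2
Writing each c_i in base p = 7:
  c_1 = 4 = 4·7^0
  c_2 = 1 = 1·7^0
  c_3 = 5 = 5·7^0
  c_4 = 2 = 2·7^0
Factor λ_0 = (4, 1, 5, 2)

((4, 1, 5, 2),)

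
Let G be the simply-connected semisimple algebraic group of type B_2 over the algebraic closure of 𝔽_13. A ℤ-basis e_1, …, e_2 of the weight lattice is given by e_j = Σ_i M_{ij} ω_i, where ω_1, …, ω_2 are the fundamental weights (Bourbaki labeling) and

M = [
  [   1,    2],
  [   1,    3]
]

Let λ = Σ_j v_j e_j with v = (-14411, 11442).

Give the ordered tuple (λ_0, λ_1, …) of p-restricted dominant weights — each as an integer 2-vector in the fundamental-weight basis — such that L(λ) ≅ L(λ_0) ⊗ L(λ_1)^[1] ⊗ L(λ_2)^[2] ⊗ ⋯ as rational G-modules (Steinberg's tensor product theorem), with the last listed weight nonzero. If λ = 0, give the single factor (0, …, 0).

Converting to the ω-basis (c_i = row i of M dotted with v = (-14411, 11442)):
  c_1 = 1*-14411 + 2*11442 = 8473
  c_2 = 1*-14411 + 3*11442 = 19915
p = 13; digits c_i = Σ_j d_{ij}·13^j, 0 ≤ d_{ij} < 13:
  c_1 = 8473 = 10·13^0 + 1·13^1 + 11·13^2 + 3·13^3
  c_2 = 19915 = 12·13^0 + 10·13^1 + 0·13^2 + 9·13^3
λ_0 = (10, 12)
λ_1 = (1, 10)
λ_2 = (11, 0)
λ_3 = (3, 9)

((10, 12), (1, 10), (11, 0), (3, 9))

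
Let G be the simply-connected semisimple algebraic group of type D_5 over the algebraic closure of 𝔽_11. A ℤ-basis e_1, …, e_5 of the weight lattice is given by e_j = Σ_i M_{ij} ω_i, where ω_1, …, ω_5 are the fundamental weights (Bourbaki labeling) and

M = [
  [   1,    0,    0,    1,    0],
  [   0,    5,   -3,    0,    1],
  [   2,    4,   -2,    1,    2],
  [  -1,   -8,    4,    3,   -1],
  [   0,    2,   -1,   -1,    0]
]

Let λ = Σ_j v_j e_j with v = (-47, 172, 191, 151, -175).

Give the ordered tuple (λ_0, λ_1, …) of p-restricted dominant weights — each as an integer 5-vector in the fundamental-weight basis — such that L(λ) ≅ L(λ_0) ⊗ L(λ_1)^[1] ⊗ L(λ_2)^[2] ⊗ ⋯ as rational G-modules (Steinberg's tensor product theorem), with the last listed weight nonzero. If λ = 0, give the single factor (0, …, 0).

ω-coordinates c = M·v, v = (-47, 172, 191, 151, -175):
  c_1 = (1)·(-47) + 0·172 + 0·191 + 1·151 + (0)·(-175) = 104
  c_2 = (0)·(-47) + 5·172 + (-3)·(191) + 0·151 + (1)·(-175) = 112
  c_3 = (2)·(-47) + 4·172 + (-2)·(191) + 1·151 + (2)·(-175) = 13
  c_4 = (-1)·(-47) + (-8)·(172) + 4·191 + 3·151 + (-1)·(-175) = 63
  c_5 = (0)·(-47) + 2·172 + (-1)·(191) + (-1)·(151) + (0)·(-175) = 2
Expand coordinatewise in base 11:
  c_1 = 104 = 5·11^0 + 9·11^1
  c_2 = 112 = 2·11^0 + 10·11^1
  c_3 = 13 = 2·11^0 + 1·11^1
  c_4 = 63 = 8·11^0 + 5·11^1
  c_5 = 2 = 2·11^0
p-restricted factor λ_0 = (5, 2, 2, 8, 2)
p-restricted factor λ_1 = (9, 10, 1, 5, 0)

((5, 2, 2, 8, 2), (9, 10, 1, 5, 0))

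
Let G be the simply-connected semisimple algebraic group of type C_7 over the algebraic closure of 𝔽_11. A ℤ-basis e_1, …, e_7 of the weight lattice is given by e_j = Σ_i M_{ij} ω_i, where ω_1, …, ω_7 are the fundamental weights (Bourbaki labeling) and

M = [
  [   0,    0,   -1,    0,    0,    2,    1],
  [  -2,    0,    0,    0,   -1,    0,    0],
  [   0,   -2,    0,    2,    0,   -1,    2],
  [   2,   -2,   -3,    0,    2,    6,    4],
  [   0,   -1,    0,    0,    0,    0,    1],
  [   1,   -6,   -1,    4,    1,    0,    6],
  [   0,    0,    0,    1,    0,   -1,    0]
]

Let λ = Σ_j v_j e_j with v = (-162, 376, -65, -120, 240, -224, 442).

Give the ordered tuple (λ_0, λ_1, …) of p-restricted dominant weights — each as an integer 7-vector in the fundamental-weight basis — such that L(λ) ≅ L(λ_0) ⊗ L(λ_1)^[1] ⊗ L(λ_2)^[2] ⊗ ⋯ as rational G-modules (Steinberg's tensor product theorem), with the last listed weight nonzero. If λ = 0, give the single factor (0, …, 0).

In the fundamental-weight basis, λ has coordinates c = M·v (v = (-162, 376, -65, -120, 240, -224, 442)):
  c_1 = 0*-162 + 0*376 + -1*-65 + 0*-120 + 0*240 + 2*-224 + 1*442 = 59
  c_2 = -2*-162 + 0*376 + 0*-65 + 0*-120 + -1*240 + 0*-224 + 0*442 = 84
  c_3 = 0*-162 + -2*376 + 0*-65 + 2*-120 + 0*240 + -1*-224 + 2*442 = 116
  c_4 = 2*-162 + -2*376 + -3*-65 + 0*-120 + 2*240 + 6*-224 + 4*442 = 23
  c_5 = 0*-162 + -1*376 + 0*-65 + 0*-120 + 0*240 + 0*-224 + 1*442 = 66
  c_6 = 1*-162 + -6*376 + -1*-65 + 4*-120 + 1*240 + 0*-224 + 6*442 = 59
  c_7 = 0*-162 + 0*376 + 0*-65 + 1*-120 + 0*240 + -1*-224 + 0*442 = 104
Base-11 expansion of each c_i:
  c_1 = 59 = 4·11^0 + 5·11^1
  c_2 = 84 = 7·11^0 + 7·11^1
  c_3 = 116 = 6·11^0 + 10·11^1
  c_4 = 23 = 1·11^0 + 2·11^1
  c_5 = 66 = 0·11^0 + 6·11^1
  c_6 = 59 = 4·11^0 + 5·11^1
  c_7 = 104 = 5·11^0 + 9·11^1
λ_0 = (4, 7, 6, 1, 0, 4, 5)
λ_1 = (5, 7, 10, 2, 6, 5, 9)

((4, 7, 6, 1, 0, 4, 5), (5, 7, 10, 2, 6, 5, 9))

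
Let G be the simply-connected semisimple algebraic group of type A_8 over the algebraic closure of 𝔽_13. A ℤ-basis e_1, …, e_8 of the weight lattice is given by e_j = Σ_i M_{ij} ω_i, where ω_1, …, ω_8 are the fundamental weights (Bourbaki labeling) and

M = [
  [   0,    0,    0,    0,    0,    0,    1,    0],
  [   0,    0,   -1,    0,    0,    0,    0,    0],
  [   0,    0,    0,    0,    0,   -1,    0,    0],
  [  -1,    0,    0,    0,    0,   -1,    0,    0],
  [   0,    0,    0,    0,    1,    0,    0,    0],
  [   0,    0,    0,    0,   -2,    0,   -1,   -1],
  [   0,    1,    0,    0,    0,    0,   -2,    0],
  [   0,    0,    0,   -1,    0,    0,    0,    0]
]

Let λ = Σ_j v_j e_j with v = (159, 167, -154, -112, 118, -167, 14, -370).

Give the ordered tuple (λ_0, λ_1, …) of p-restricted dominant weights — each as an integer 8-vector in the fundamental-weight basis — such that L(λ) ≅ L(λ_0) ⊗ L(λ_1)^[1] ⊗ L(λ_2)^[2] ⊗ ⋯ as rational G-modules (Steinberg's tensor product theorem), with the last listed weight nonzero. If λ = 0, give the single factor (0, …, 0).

((1, 11, 11, 8, 1, 3, 9, 8), (1, 11, 12, 0, 9, 9, 10, 8))

ω-coordinates c = M·v, v = (159, 167, -154, -112, 118, -167, 14, -370):
  c_1 = 0·159 + 0·167 + (0)·(-154) + (0)·(-112) + 0·118 + (0)·(-167) + 1·14 + (0)·(-370) = 14
  c_2 = 0·159 + 0·167 + (-1)·(-154) + (0)·(-112) + 0·118 + (0)·(-167) + 0·14 + (0)·(-370) = 154
  c_3 = 0·159 + 0·167 + (0)·(-154) + (0)·(-112) + 0·118 + (-1)·(-167) + 0·14 + (0)·(-370) = 167
  c_4 = (-1)·(159) + 0·167 + (0)·(-154) + (0)·(-112) + 0·118 + (-1)·(-167) + 0·14 + (0)·(-370) = 8
  c_5 = 0·159 + 0·167 + (0)·(-154) + (0)·(-112) + 1·118 + (0)·(-167) + 0·14 + (0)·(-370) = 118
  c_6 = 0·159 + 0·167 + (0)·(-154) + (0)·(-112) + (-2)·(118) + (0)·(-167) + (-1)·(14) + (-1)·(-370) = 120
  c_7 = 0·159 + 1·167 + (0)·(-154) + (0)·(-112) + 0·118 + (0)·(-167) + (-2)·(14) + (0)·(-370) = 139
  c_8 = 0·159 + 0·167 + (0)·(-154) + (-1)·(-112) + 0·118 + (0)·(-167) + 0·14 + (0)·(-370) = 112
Expand coordinatewise in base 13:
  c_1 = 14 = 1·13^0 + 1·13^1
  c_2 = 154 = 11·13^0 + 11·13^1
  c_3 = 167 = 11·13^0 + 12·13^1
  c_4 = 8 = 8·13^0
  c_5 = 118 = 1·13^0 + 9·13^1
  c_6 = 120 = 3·13^0 + 9·13^1
  c_7 = 139 = 9·13^0 + 10·13^1
  c_8 = 112 = 8·13^0 + 8·13^1
p-restricted factor λ_0 = (1, 11, 11, 8, 1, 3, 9, 8)
p-restricted factor λ_1 = (1, 11, 12, 0, 9, 9, 10, 8)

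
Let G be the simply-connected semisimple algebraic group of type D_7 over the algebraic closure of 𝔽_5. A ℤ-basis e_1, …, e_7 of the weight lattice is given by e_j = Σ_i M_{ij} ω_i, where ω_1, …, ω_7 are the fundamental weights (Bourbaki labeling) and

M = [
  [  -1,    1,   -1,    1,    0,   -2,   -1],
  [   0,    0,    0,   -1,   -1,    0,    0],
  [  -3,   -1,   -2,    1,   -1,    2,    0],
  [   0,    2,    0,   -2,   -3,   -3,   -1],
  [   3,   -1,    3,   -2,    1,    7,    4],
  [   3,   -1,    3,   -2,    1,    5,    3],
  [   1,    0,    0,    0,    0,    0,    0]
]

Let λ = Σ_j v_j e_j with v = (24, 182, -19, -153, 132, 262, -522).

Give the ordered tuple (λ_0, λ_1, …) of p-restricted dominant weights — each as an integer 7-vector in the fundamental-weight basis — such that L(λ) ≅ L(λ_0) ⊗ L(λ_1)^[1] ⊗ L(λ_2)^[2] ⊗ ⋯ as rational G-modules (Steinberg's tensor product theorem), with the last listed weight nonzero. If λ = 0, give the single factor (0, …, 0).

((2, 1, 3, 0, 2, 0, 4), (4, 4, 4, 2, 3, 3, 4))

Change of basis e → ω: c = M·v where v = (24, 182, -19, -153, 132, 262, -522):
  c_1 = -1*24 + 1*182 + -1*-19 + 1*-153 + 0*132 + -2*262 + -1*-522 = 22
  c_2 = 0*24 + 0*182 + 0*-19 + -1*-153 + -1*132 + 0*262 + 0*-522 = 21
  c_3 = -3*24 + -1*182 + -2*-19 + 1*-153 + -1*132 + 2*262 + 0*-522 = 23
  c_4 = 0*24 + 2*182 + 0*-19 + -2*-153 + -3*132 + -3*262 + -1*-522 = 10
  c_5 = 3*24 + -1*182 + 3*-19 + -2*-153 + 1*132 + 7*262 + 4*-522 = 17
  c_6 = 3*24 + -1*182 + 3*-19 + -2*-153 + 1*132 + 5*262 + 3*-522 = 15
  c_7 = 1*24 + 0*182 + 0*-19 + 0*-153 + 0*132 + 0*262 + 0*-522 = 24
Writing each c_i in base p = 5:
  c_1 = 22 = 2·5^0 + 4·5^1
  c_2 = 21 = 1·5^0 + 4·5^1
  c_3 = 23 = 3·5^0 + 4·5^1
  c_4 = 10 = 0·5^0 + 2·5^1
  c_5 = 17 = 2·5^0 + 3·5^1
  c_6 = 15 = 0·5^0 + 3·5^1
  c_7 = 24 = 4·5^0 + 4·5^1
p-restricted factor λ_0 = (2, 1, 3, 0, 2, 0, 4)
p-restricted factor λ_1 = (4, 4, 4, 2, 3, 3, 4)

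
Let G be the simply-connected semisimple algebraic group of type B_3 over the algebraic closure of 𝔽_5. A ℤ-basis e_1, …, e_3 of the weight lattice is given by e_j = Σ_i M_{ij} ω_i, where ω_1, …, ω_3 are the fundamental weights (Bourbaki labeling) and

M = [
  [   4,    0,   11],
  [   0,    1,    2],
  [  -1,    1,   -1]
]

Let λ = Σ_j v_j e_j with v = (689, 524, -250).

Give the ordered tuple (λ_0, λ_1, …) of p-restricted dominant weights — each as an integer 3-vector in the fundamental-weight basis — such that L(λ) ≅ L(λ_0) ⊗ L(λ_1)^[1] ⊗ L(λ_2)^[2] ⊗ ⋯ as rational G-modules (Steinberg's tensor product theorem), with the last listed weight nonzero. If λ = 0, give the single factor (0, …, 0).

((1, 4, 0), (1, 4, 2), (0, 0, 3))

Converting to the ω-basis (c_i = row i of M dotted with v = (689, 524, -250)):
  c_1 = 4*689 + 0*524 + 11*-250 = 6
  c_2 = 0*689 + 1*524 + 2*-250 = 24
  c_3 = -1*689 + 1*524 + -1*-250 = 85
Expand coordinatewise in base 5:
  c_1 = 6 = 1·5^0 + 1·5^1
  c_2 = 24 = 4·5^0 + 4·5^1
  c_3 = 85 = 0·5^0 + 2·5^1 + 3·5^2
p-restricted factor λ_0 = (1, 4, 0)
p-restricted factor λ_1 = (1, 4, 2)
p-restricted factor λ_2 = (0, 0, 3)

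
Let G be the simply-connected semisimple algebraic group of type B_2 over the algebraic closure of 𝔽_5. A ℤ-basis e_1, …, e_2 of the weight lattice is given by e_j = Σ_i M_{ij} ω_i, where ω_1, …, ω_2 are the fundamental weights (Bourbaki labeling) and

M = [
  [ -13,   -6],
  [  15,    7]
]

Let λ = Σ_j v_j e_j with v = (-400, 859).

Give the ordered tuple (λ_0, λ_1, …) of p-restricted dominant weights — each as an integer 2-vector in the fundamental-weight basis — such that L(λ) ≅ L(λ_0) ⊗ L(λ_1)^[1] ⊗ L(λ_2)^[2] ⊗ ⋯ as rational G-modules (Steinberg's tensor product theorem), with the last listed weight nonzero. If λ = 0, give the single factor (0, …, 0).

((1, 3), (4, 2), (1, 0))

Compute c_i = Σ_j M_{ij} v_j with v = (-400, 859):
  c_1 = -13*-400 + -6*859 = 46
  c_2 = 15*-400 + 7*859 = 13
p = 5; digits c_i = Σ_j d_{ij}·5^j, 0 ≤ d_{ij} < 5:
  c_1 = 46 = 1·5^0 + 4·5^1 + 1·5^2
  c_2 = 13 = 3·5^0 + 2·5^1
λ_0 = (1, 3)
λ_1 = (4, 2)
λ_2 = (1, 0)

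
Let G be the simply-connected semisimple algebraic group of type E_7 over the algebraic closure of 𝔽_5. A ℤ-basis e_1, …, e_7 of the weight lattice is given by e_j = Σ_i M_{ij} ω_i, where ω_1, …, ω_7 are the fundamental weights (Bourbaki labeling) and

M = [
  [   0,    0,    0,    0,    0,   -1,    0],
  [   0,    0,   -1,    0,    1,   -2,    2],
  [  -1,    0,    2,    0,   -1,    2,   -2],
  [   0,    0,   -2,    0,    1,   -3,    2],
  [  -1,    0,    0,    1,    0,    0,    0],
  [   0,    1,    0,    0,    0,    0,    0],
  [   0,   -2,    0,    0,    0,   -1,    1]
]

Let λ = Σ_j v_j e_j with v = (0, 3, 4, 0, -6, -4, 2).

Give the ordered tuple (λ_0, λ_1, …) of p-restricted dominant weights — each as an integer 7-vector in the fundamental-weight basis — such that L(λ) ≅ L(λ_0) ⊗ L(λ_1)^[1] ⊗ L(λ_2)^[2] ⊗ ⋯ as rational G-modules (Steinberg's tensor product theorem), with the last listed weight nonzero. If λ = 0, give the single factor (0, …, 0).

((4, 2, 2, 2, 0, 3, 0),)

In the fundamental-weight basis, λ has coordinates c = M·v (v = (0, 3, 4, 0, -6, -4, 2)):
  c_1 = 0·0 + 0·3 + 0·4 + 0·0 + (0)·(-6) + (-1)·(-4) + 0·2 = 4
  c_2 = 0·0 + 0·3 + (-1)·(4) + 0·0 + (1)·(-6) + (-2)·(-4) + 2·2 = 2
  c_3 = (-1)·(0) + 0·3 + 2·4 + 0·0 + (-1)·(-6) + (2)·(-4) + (-2)·(2) = 2
  c_4 = 0·0 + 0·3 + (-2)·(4) + 0·0 + (1)·(-6) + (-3)·(-4) + 2·2 = 2
  c_5 = (-1)·(0) + 0·3 + 0·4 + 1·0 + (0)·(-6) + (0)·(-4) + 0·2 = 0
  c_6 = 0·0 + 1·3 + 0·4 + 0·0 + (0)·(-6) + (0)·(-4) + 0·2 = 3
  c_7 = 0·0 + (-2)·(3) + 0·4 + 0·0 + (0)·(-6) + (-1)·(-4) + 1·2 = 0
Expand coordinatewise in base 5:
  c_1 = 4 = 4·5^0
  c_2 = 2 = 2·5^0
  c_3 = 2 = 2·5^0
  c_4 = 2 = 2·5^0
  c_5 = 0
  c_6 = 3 = 3·5^0
  c_7 = 0
λ_0 = (4, 2, 2, 2, 0, 3, 0)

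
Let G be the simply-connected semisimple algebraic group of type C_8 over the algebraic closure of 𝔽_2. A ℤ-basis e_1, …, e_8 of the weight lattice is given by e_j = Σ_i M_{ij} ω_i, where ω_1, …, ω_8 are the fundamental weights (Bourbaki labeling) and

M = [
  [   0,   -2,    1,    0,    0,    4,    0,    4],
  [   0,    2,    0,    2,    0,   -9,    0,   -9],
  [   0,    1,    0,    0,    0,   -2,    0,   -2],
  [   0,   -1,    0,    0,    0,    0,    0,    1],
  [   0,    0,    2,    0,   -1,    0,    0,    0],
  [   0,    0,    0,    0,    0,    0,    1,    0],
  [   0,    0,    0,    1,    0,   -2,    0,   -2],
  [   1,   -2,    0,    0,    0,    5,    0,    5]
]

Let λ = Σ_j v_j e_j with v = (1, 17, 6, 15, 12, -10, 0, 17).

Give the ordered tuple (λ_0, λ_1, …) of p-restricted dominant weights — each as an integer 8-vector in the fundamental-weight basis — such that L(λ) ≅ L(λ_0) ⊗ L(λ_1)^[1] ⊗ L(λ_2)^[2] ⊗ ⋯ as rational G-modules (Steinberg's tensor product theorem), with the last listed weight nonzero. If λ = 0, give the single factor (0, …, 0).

((0, 1, 1, 0, 0, 0, 1, 0), (0, 0, 1, 0, 0, 0, 0, 1))

ω-coordinates c = M·v, v = (1, 17, 6, 15, 12, -10, 0, 17):
  c_1 = 0*1 + -2*17 + 1*6 + 0*15 + 0*12 + 4*-10 + 0*0 + 4*17 = 0
  c_2 = 0*1 + 2*17 + 0*6 + 2*15 + 0*12 + -9*-10 + 0*0 + -9*17 = 1
  c_3 = 0*1 + 1*17 + 0*6 + 0*15 + 0*12 + -2*-10 + 0*0 + -2*17 = 3
  c_4 = 0*1 + -1*17 + 0*6 + 0*15 + 0*12 + 0*-10 + 0*0 + 1*17 = 0
  c_5 = 0*1 + 0*17 + 2*6 + 0*15 + -1*12 + 0*-10 + 0*0 + 0*17 = 0
  c_6 = 0*1 + 0*17 + 0*6 + 0*15 + 0*12 + 0*-10 + 1*0 + 0*17 = 0
  c_7 = 0*1 + 0*17 + 0*6 + 1*15 + 0*12 + -2*-10 + 0*0 + -2*17 = 1
  c_8 = 1*1 + -2*17 + 0*6 + 0*15 + 0*12 + 5*-10 + 0*0 + 5*17 = 2
p = 2; digits c_i = Σ_j d_{ij}·2^j, 0 ≤ d_{ij} < 2:
  c_1 = 0
  c_2 = 1 = 1·2^0
  c_3 = 3 = 1·2^0 + 1·2^1
  c_4 = 0
  c_5 = 0
  c_6 = 0
  c_7 = 1 = 1·2^0
  c_8 = 2 = 0·2^0 + 1·2^1
p-restricted factor λ_0 = (0, 1, 1, 0, 0, 0, 1, 0)
p-restricted factor λ_1 = (0, 0, 1, 0, 0, 0, 0, 1)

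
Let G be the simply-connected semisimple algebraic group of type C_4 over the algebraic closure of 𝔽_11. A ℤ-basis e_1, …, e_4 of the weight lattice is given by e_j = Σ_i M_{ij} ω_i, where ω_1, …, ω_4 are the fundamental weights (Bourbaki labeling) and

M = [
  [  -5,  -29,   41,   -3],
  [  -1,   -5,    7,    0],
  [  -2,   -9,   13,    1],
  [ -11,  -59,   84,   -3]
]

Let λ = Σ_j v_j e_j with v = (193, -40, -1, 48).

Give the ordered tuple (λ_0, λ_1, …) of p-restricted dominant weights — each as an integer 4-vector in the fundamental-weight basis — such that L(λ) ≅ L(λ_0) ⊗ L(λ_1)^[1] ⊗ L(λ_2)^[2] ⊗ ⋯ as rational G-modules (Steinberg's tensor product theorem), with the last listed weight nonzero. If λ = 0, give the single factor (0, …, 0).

Change of basis e → ω: c = M·v where v = (193, -40, -1, 48):
  c_1 = -5*193 + -29*-40 + 41*-1 + -3*48 = 10
  c_2 = -1*193 + -5*-40 + 7*-1 + 0*48 = 0
  c_3 = -2*193 + -9*-40 + 13*-1 + 1*48 = 9
  c_4 = -11*193 + -59*-40 + 84*-1 + -3*48 = 9
Base-11 expansion of each c_i:
  c_1 = 10 = 10·11^0
  c_2 = 0
  c_3 = 9 = 9·11^0
  c_4 = 9 = 9·11^0
λ_0 = (10, 0, 9, 9)

((10, 0, 9, 9),)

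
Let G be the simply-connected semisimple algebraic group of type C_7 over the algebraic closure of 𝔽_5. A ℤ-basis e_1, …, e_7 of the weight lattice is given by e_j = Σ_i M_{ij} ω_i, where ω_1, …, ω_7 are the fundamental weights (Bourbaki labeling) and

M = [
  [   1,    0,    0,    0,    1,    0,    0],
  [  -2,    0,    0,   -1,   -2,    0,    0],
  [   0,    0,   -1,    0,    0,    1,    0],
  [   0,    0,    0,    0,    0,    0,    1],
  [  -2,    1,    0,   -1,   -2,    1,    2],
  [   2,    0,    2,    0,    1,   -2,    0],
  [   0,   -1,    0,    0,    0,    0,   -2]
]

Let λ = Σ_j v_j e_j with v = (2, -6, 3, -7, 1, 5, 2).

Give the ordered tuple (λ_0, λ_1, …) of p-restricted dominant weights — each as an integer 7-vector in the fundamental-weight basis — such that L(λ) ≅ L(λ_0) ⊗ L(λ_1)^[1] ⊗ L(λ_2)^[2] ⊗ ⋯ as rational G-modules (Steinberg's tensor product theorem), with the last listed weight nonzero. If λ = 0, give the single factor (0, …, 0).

((3, 1, 2, 2, 4, 1, 2),)

Compute c_i = Σ_j M_{ij} v_j with v = (2, -6, 3, -7, 1, 5, 2):
  c_1 = (1)·(2) + (0)·(-6) + (0)·(3) + (0)·(-7) + (1)·(1) + (0)·(5) + (0)·(2) = 3
  c_2 = (-2)·(2) + (0)·(-6) + (0)·(3) + (-1)·(-7) + (-2)·(1) + (0)·(5) + (0)·(2) = 1
  c_3 = (0)·(2) + (0)·(-6) + (-1)·(3) + (0)·(-7) + (0)·(1) + (1)·(5) + (0)·(2) = 2
  c_4 = (0)·(2) + (0)·(-6) + (0)·(3) + (0)·(-7) + (0)·(1) + (0)·(5) + (1)·(2) = 2
  c_5 = (-2)·(2) + (1)·(-6) + (0)·(3) + (-1)·(-7) + (-2)·(1) + (1)·(5) + (2)·(2) = 4
  c_6 = (2)·(2) + (0)·(-6) + (2)·(3) + (0)·(-7) + (1)·(1) + (-2)·(5) + (0)·(2) = 1
  c_7 = (0)·(2) + (-1)·(-6) + (0)·(3) + (0)·(-7) + (0)·(1) + (0)·(5) + (-2)·(2) = 2
Base-5 expansion of each c_i:
  c_1 = 3 = 3·5^0
  c_2 = 1 = 1·5^0
  c_3 = 2 = 2·5^0
  c_4 = 2 = 2·5^0
  c_5 = 4 = 4·5^0
  c_6 = 1 = 1·5^0
  c_7 = 2 = 2·5^0
λ_0 = (3, 1, 2, 2, 4, 1, 2)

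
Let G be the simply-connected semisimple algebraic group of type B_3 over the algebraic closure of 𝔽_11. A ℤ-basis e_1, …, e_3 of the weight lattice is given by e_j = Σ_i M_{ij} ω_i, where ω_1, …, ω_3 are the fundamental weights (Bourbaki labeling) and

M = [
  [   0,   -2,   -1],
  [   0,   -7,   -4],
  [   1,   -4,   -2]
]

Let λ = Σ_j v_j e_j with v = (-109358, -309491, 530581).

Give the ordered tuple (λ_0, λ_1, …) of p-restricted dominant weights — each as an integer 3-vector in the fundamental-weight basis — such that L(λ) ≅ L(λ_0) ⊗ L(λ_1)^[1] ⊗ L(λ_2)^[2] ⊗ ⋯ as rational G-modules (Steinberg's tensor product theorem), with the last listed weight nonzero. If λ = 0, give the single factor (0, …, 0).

((5, 3, 3), (6, 6, 4), (4, 1, 7), (0, 0, 6), (6, 3, 4))

ω-coordinates c = M·v, v = (-109358, -309491, 530581):
  c_1 = (0)·(-109358) + (-2)·(-309491) + (-1)·(530581) = 88401
  c_2 = (0)·(-109358) + (-7)·(-309491) + (-4)·(530581) = 44113
  c_3 = (1)·(-109358) + (-4)·(-309491) + (-2)·(530581) = 67444
Base-11 expansion of each c_i:
  c_1 = 88401 = 5·11^0 + 6·11^1 + 4·11^2 + 0·11^3 + 6·11^4
  c_2 = 44113 = 3·11^0 + 6·11^1 + 1·11^2 + 0·11^3 + 3·11^4
  c_3 = 67444 = 3·11^0 + 4·11^1 + 7·11^2 + 6·11^3 + 4·11^4
λ_0 = (5, 3, 3)
λ_1 = (6, 6, 4)
λ_2 = (4, 1, 7)
λ_3 = (0, 0, 6)
λ_4 = (6, 3, 4)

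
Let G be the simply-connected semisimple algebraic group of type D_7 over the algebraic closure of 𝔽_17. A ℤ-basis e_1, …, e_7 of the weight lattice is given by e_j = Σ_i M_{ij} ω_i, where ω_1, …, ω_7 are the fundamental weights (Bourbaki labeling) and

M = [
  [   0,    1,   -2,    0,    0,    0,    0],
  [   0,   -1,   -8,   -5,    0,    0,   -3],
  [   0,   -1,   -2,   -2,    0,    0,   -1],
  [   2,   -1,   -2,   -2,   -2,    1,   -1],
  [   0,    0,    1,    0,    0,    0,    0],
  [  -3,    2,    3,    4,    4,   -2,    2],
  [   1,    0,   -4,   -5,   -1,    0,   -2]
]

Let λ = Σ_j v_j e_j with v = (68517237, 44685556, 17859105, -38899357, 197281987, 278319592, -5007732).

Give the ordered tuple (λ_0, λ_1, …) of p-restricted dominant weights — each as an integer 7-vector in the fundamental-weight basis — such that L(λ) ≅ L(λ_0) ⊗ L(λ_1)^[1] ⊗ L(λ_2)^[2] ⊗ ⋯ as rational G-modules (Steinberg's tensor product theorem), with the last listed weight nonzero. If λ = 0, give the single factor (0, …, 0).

((16, 16, 2, 12, 10, 12, 15), (14, 10, 13, 13, 3, 0, 3), (3, 1, 0, 11, 1, 11, 8), (6, 16, 13, 11, 14, 2, 10), (5, 7, 11, 5, 9, 0, 0), (6, 15, 1, 16, 12, 3, 3))

Change of basis e → ω: c = M·v where v = (68517237, 44685556, 17859105, -38899357, 197281987, 278319592, -5007732):
  c_1 = (0)·(68517237) + (1)·(44685556) + (-2)·(17859105) + (0)·(-38899357) + (0)·(197281987) + (0)·(278319592) + (0)·(-5007732) = 8967346
  c_2 = (0)·(68517237) + (-1)·(44685556) + (-8)·(17859105) + (-5)·(-38899357) + (0)·(197281987) + (0)·(278319592) + (-3)·(-5007732) = 21961585
  c_3 = (0)·(68517237) + (-1)·(44685556) + (-2)·(17859105) + (-2)·(-38899357) + (0)·(197281987) + (0)·(278319592) + (-1)·(-5007732) = 2402680
  c_4 = (2)·(68517237) + (-1)·(44685556) + (-2)·(17859105) + (-2)·(-38899357) + (-2)·(197281987) + (1)·(278319592) + (-1)·(-5007732) = 23192772
  c_5 = (0)·(68517237) + (0)·(44685556) + (1)·(17859105) + (0)·(-38899357) + (0)·(197281987) + (0)·(278319592) + (0)·(-5007732) = 17859105
  c_6 = (-3)·(68517237) + (2)·(44685556) + (3)·(17859105) + (4)·(-38899357) + (4)·(197281987) + (-2)·(278319592) + (2)·(-5007732) = 4272588
  c_7 = (1)·(68517237) + (0)·(44685556) + (-4)·(17859105) + (-5)·(-38899357) + (-1)·(197281987) + (0)·(278319592) + (-2)·(-5007732) = 4311079
Expand coordinatewise in base 17:
  c_1 = 8967346 = 16·17^0 + 14·17^1 + 3·17^2 + 6·17^3 + 5·17^4 + 6·17^5
  c_2 = 21961585 = 16·17^0 + 10·17^1 + 1·17^2 + 16·17^3 + 7·17^4 + 15·17^5
  c_3 = 2402680 = 2·17^0 + 13·17^1 + 0·17^2 + 13·17^3 + 11·17^4 + 1·17^5
  c_4 = 23192772 = 12·17^0 + 13·17^1 + 11·17^2 + 11·17^3 + 5·17^4 + 16·17^5
  c_5 = 17859105 = 10·17^0 + 3·17^1 + 1·17^2 + 14·17^3 + 9·17^4 + 12·17^5
  c_6 = 4272588 = 12·17^0 + 0·17^1 + 11·17^2 + 2·17^3 + 0·17^4 + 3·17^5
  c_7 = 4311079 = 15·17^0 + 3·17^1 + 8·17^2 + 10·17^3 + 0·17^4 + 3·17^5
λ_0 = (16, 16, 2, 12, 10, 12, 15)
λ_1 = (14, 10, 13, 13, 3, 0, 3)
λ_2 = (3, 1, 0, 11, 1, 11, 8)
λ_3 = (6, 16, 13, 11, 14, 2, 10)
λ_4 = (5, 7, 11, 5, 9, 0, 0)
λ_5 = (6, 15, 1, 16, 12, 3, 3)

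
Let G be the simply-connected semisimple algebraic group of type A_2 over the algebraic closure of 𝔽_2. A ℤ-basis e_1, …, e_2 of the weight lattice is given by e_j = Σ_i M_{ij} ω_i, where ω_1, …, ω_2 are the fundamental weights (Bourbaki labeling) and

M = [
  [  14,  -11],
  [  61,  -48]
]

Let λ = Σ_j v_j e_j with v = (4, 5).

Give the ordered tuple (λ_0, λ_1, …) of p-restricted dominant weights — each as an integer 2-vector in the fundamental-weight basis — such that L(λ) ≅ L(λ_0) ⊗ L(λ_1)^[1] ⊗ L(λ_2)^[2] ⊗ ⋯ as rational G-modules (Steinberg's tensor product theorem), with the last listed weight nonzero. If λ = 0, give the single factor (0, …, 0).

((1, 0), (0, 0), (0, 1))

Converting to the ω-basis (c_i = row i of M dotted with v = (4, 5)):
  c_1 = 14·4 + (-11)·(5) = 1
  c_2 = 61·4 + (-48)·(5) = 4
Writing each c_i in base p = 2:
  c_1 = 1 = 1·2^0
  c_2 = 4 = 0·2^0 + 0·2^1 + 1·2^2
λ_0 = (1, 0)
λ_1 = (0, 0)
λ_2 = (0, 1)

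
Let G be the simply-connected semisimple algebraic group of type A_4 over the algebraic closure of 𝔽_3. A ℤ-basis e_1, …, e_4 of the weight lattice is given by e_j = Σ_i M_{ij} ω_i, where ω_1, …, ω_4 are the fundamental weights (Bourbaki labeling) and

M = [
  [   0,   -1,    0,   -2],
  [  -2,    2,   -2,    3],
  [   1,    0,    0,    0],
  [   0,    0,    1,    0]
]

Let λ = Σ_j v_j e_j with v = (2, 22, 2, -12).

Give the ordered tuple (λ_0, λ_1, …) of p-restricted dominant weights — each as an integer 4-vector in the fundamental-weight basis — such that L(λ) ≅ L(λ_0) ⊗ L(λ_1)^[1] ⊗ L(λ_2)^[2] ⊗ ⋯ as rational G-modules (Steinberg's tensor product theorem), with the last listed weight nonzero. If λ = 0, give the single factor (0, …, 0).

((2, 0, 2, 2),)

Compute c_i = Σ_j M_{ij} v_j with v = (2, 22, 2, -12):
  c_1 = 0·2 + (-1)·(22) + 0·2 + (-2)·(-12) = 2
  c_2 = (-2)·(2) + 2·22 + (-2)·(2) + (3)·(-12) = 0
  c_3 = 1·2 + 0·22 + 0·2 + (0)·(-12) = 2
  c_4 = 0·2 + 0·22 + 1·2 + (0)·(-12) = 2
Base-3 expansion of each c_i:
  c_1 = 2 = 2·3^0
  c_2 = 0
  c_3 = 2 = 2·3^0
  c_4 = 2 = 2·3^0
p-restricted factor λ_0 = (2, 0, 2, 2)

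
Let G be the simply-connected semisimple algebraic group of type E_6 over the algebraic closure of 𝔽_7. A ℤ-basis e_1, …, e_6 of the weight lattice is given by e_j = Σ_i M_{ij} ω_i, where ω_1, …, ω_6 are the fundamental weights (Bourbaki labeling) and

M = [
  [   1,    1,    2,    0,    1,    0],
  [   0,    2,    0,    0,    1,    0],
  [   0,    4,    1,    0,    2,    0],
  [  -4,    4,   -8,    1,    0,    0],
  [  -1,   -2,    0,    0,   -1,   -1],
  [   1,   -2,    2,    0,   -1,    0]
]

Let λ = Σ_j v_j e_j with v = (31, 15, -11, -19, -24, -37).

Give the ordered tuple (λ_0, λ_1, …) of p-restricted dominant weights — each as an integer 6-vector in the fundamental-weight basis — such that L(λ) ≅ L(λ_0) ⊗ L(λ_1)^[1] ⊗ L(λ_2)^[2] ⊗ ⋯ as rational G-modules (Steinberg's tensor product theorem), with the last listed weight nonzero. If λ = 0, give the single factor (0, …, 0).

((0, 6, 1, 5, 0, 3),)

Change of basis e → ω: c = M·v where v = (31, 15, -11, -19, -24, -37):
  c_1 = (1)·(31) + (1)·(15) + (2)·(-11) + (0)·(-19) + (1)·(-24) + (0)·(-37) = 0
  c_2 = (0)·(31) + (2)·(15) + (0)·(-11) + (0)·(-19) + (1)·(-24) + (0)·(-37) = 6
  c_3 = (0)·(31) + (4)·(15) + (1)·(-11) + (0)·(-19) + (2)·(-24) + (0)·(-37) = 1
  c_4 = (-4)·(31) + (4)·(15) + (-8)·(-11) + (1)·(-19) + (0)·(-24) + (0)·(-37) = 5
  c_5 = (-1)·(31) + (-2)·(15) + (0)·(-11) + (0)·(-19) + (-1)·(-24) + (-1)·(-37) = 0
  c_6 = (1)·(31) + (-2)·(15) + (2)·(-11) + (0)·(-19) + (-1)·(-24) + (0)·(-37) = 3
Base-7 expansion of each c_i:
  c_1 = 0
  c_2 = 6 = 6·7^0
  c_3 = 1 = 1·7^0
  c_4 = 5 = 5·7^0
  c_5 = 0
  c_6 = 3 = 3·7^0
p-restricted factor λ_0 = (0, 6, 1, 5, 0, 3)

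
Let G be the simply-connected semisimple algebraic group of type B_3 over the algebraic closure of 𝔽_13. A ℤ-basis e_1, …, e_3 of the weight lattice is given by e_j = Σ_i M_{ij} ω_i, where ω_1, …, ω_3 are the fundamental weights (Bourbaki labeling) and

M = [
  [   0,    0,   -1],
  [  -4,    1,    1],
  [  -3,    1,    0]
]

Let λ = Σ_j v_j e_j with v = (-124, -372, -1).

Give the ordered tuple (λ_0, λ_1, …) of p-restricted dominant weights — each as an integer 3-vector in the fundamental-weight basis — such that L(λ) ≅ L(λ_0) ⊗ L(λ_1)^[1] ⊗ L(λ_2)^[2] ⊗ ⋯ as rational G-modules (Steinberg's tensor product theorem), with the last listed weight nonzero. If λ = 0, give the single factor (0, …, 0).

Change of basis e → ω: c = M·v where v = (-124, -372, -1):
  c_1 = (0)·(-124) + (0)·(-372) + (-1)·(-1) = 1
  c_2 = (-4)·(-124) + (1)·(-372) + (1)·(-1) = 123
  c_3 = (-3)·(-124) + (1)·(-372) + (0)·(-1) = 0
Expand coordinatewise in base 13:
  c_1 = 1 = 1·13^0
  c_2 = 123 = 6·13^0 + 9·13^1
  c_3 = 0
λ_0 = (1, 6, 0)
λ_1 = (0, 9, 0)

((1, 6, 0), (0, 9, 0))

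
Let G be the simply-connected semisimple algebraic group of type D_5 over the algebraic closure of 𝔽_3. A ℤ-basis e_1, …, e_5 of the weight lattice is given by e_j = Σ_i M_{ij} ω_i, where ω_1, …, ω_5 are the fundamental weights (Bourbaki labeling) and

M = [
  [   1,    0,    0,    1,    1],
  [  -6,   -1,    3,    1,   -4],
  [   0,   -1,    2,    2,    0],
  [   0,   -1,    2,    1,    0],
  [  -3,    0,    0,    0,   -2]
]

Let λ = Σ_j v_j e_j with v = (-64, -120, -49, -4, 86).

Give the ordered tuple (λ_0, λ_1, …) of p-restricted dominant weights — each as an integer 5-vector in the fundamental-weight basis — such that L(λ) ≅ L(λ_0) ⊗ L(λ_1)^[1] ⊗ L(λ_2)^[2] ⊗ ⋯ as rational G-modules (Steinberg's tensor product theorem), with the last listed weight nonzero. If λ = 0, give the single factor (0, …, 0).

Converting to the ω-basis (c_i = row i of M dotted with v = (-64, -120, -49, -4, 86)):
  c_1 = (1)·(-64) + (0)·(-120) + (0)·(-49) + (1)·(-4) + 1·86 = 18
  c_2 = (-6)·(-64) + (-1)·(-120) + (3)·(-49) + (1)·(-4) + (-4)·(86) = 9
  c_3 = (0)·(-64) + (-1)·(-120) + (2)·(-49) + (2)·(-4) + 0·86 = 14
  c_4 = (0)·(-64) + (-1)·(-120) + (2)·(-49) + (1)·(-4) + 0·86 = 18
  c_5 = (-3)·(-64) + (0)·(-120) + (0)·(-49) + (0)·(-4) + (-2)·(86) = 20
Writing each c_i in base p = 3:
  c_1 = 18 = 0·3^0 + 0·3^1 + 2·3^2
  c_2 = 9 = 0·3^0 + 0·3^1 + 1·3^2
  c_3 = 14 = 2·3^0 + 1·3^1 + 1·3^2
  c_4 = 18 = 0·3^0 + 0·3^1 + 2·3^2
  c_5 = 20 = 2·3^0 + 0·3^1 + 2·3^2
λ_0 = (0, 0, 2, 0, 2)
λ_1 = (0, 0, 1, 0, 0)
λ_2 = (2, 1, 1, 2, 2)

((0, 0, 2, 0, 2), (0, 0, 1, 0, 0), (2, 1, 1, 2, 2))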